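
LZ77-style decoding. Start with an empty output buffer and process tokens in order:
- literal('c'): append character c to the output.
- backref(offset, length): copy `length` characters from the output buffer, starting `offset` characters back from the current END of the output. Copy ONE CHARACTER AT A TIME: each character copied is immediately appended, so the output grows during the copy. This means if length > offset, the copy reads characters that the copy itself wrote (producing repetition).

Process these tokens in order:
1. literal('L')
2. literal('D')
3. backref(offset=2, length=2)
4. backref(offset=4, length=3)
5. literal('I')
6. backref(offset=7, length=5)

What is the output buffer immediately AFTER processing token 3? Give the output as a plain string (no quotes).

Token 1: literal('L'). Output: "L"
Token 2: literal('D'). Output: "LD"
Token 3: backref(off=2, len=2). Copied 'LD' from pos 0. Output: "LDLD"

Answer: LDLD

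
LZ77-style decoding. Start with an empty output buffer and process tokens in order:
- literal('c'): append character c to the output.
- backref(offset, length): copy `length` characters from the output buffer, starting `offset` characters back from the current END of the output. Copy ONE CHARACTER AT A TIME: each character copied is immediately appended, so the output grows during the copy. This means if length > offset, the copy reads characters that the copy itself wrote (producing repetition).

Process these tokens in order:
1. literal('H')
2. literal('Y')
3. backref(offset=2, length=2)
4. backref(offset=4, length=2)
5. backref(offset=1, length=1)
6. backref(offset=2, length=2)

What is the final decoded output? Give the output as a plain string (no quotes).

Answer: HYHYHYYYY

Derivation:
Token 1: literal('H'). Output: "H"
Token 2: literal('Y'). Output: "HY"
Token 3: backref(off=2, len=2). Copied 'HY' from pos 0. Output: "HYHY"
Token 4: backref(off=4, len=2). Copied 'HY' from pos 0. Output: "HYHYHY"
Token 5: backref(off=1, len=1). Copied 'Y' from pos 5. Output: "HYHYHYY"
Token 6: backref(off=2, len=2). Copied 'YY' from pos 5. Output: "HYHYHYYYY"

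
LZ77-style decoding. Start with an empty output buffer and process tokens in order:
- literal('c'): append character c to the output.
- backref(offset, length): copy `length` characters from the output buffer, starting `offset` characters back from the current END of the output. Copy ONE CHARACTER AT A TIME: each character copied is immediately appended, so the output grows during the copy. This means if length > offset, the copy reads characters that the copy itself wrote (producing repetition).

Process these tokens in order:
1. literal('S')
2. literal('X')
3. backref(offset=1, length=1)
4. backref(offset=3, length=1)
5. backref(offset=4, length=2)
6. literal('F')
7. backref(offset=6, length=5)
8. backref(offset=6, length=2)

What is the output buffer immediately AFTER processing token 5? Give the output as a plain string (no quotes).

Answer: SXXSSX

Derivation:
Token 1: literal('S'). Output: "S"
Token 2: literal('X'). Output: "SX"
Token 3: backref(off=1, len=1). Copied 'X' from pos 1. Output: "SXX"
Token 4: backref(off=3, len=1). Copied 'S' from pos 0. Output: "SXXS"
Token 5: backref(off=4, len=2). Copied 'SX' from pos 0. Output: "SXXSSX"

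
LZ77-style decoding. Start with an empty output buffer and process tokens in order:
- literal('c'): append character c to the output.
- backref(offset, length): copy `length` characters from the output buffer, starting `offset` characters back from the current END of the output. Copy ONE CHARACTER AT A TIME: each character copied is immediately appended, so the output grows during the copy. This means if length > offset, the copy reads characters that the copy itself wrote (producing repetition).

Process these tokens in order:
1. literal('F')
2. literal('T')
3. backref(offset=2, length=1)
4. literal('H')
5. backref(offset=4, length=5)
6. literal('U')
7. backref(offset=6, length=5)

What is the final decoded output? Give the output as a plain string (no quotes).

Answer: FTFHFTFHFUFTFHF

Derivation:
Token 1: literal('F'). Output: "F"
Token 2: literal('T'). Output: "FT"
Token 3: backref(off=2, len=1). Copied 'F' from pos 0. Output: "FTF"
Token 4: literal('H'). Output: "FTFH"
Token 5: backref(off=4, len=5) (overlapping!). Copied 'FTFHF' from pos 0. Output: "FTFHFTFHF"
Token 6: literal('U'). Output: "FTFHFTFHFU"
Token 7: backref(off=6, len=5). Copied 'FTFHF' from pos 4. Output: "FTFHFTFHFUFTFHF"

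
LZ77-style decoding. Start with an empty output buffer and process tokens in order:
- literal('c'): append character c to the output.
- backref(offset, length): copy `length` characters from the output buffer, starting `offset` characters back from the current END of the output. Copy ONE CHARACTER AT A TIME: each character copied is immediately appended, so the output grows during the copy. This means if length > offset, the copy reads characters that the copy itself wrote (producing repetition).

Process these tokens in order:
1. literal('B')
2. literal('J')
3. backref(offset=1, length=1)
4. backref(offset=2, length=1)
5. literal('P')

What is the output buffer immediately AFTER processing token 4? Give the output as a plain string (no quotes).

Token 1: literal('B'). Output: "B"
Token 2: literal('J'). Output: "BJ"
Token 3: backref(off=1, len=1). Copied 'J' from pos 1. Output: "BJJ"
Token 4: backref(off=2, len=1). Copied 'J' from pos 1. Output: "BJJJ"

Answer: BJJJ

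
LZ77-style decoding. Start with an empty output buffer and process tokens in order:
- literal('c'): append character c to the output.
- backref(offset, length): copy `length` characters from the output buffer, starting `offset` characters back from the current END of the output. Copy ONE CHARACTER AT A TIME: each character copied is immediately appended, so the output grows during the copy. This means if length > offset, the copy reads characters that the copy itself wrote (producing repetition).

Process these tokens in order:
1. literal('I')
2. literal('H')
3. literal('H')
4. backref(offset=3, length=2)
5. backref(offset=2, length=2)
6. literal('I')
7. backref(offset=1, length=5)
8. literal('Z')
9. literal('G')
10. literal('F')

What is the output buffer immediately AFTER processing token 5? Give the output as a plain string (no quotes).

Token 1: literal('I'). Output: "I"
Token 2: literal('H'). Output: "IH"
Token 3: literal('H'). Output: "IHH"
Token 4: backref(off=3, len=2). Copied 'IH' from pos 0. Output: "IHHIH"
Token 5: backref(off=2, len=2). Copied 'IH' from pos 3. Output: "IHHIHIH"

Answer: IHHIHIH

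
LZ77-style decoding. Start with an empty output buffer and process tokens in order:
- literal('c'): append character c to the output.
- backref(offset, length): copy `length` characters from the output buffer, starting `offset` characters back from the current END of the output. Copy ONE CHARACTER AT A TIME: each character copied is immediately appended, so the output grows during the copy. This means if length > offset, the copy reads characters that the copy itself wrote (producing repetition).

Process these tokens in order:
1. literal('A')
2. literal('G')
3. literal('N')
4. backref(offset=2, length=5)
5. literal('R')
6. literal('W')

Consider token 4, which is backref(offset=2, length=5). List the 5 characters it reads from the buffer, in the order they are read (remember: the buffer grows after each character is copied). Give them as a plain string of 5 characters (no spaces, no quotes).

Token 1: literal('A'). Output: "A"
Token 2: literal('G'). Output: "AG"
Token 3: literal('N'). Output: "AGN"
Token 4: backref(off=2, len=5). Buffer before: "AGN" (len 3)
  byte 1: read out[1]='G', append. Buffer now: "AGNG"
  byte 2: read out[2]='N', append. Buffer now: "AGNGN"
  byte 3: read out[3]='G', append. Buffer now: "AGNGNG"
  byte 4: read out[4]='N', append. Buffer now: "AGNGNGN"
  byte 5: read out[5]='G', append. Buffer now: "AGNGNGNG"

Answer: GNGNG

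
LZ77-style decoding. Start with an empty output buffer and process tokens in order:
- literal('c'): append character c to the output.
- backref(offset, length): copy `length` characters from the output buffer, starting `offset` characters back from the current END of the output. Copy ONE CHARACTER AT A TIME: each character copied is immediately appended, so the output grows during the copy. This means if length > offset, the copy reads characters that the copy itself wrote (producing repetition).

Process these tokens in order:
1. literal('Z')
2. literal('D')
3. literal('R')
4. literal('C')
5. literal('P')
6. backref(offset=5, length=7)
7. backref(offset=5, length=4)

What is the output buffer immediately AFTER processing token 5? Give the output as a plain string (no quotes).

Answer: ZDRCP

Derivation:
Token 1: literal('Z'). Output: "Z"
Token 2: literal('D'). Output: "ZD"
Token 3: literal('R'). Output: "ZDR"
Token 4: literal('C'). Output: "ZDRC"
Token 5: literal('P'). Output: "ZDRCP"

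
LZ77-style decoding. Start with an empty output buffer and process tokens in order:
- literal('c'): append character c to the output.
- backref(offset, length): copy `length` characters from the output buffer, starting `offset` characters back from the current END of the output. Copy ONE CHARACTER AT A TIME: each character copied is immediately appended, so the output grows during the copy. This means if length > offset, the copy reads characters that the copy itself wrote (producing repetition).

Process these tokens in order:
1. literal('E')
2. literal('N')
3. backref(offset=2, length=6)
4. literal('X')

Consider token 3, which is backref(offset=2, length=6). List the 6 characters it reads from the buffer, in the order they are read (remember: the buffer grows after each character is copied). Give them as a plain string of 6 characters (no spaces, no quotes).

Answer: ENENEN

Derivation:
Token 1: literal('E'). Output: "E"
Token 2: literal('N'). Output: "EN"
Token 3: backref(off=2, len=6). Buffer before: "EN" (len 2)
  byte 1: read out[0]='E', append. Buffer now: "ENE"
  byte 2: read out[1]='N', append. Buffer now: "ENEN"
  byte 3: read out[2]='E', append. Buffer now: "ENENE"
  byte 4: read out[3]='N', append. Buffer now: "ENENEN"
  byte 5: read out[4]='E', append. Buffer now: "ENENENE"
  byte 6: read out[5]='N', append. Buffer now: "ENENENEN"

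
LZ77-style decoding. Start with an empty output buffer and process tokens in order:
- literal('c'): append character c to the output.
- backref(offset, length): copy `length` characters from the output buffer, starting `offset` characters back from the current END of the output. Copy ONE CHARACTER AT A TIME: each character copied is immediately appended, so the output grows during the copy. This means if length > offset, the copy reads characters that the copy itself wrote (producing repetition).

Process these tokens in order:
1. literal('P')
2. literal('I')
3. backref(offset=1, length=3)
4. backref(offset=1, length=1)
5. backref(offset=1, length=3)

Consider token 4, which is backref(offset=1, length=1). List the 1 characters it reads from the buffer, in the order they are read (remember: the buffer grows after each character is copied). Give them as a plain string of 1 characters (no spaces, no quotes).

Answer: I

Derivation:
Token 1: literal('P'). Output: "P"
Token 2: literal('I'). Output: "PI"
Token 3: backref(off=1, len=3) (overlapping!). Copied 'III' from pos 1. Output: "PIIII"
Token 4: backref(off=1, len=1). Buffer before: "PIIII" (len 5)
  byte 1: read out[4]='I', append. Buffer now: "PIIIII"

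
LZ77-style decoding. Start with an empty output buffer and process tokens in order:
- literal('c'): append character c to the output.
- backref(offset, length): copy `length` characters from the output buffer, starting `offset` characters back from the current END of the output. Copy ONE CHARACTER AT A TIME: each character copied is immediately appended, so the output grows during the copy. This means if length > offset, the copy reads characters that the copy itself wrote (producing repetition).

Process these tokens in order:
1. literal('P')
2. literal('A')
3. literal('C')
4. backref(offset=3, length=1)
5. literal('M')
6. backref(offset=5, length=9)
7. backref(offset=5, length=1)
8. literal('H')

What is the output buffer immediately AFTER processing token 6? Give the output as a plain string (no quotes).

Answer: PACPMPACPMPACP

Derivation:
Token 1: literal('P'). Output: "P"
Token 2: literal('A'). Output: "PA"
Token 3: literal('C'). Output: "PAC"
Token 4: backref(off=3, len=1). Copied 'P' from pos 0. Output: "PACP"
Token 5: literal('M'). Output: "PACPM"
Token 6: backref(off=5, len=9) (overlapping!). Copied 'PACPMPACP' from pos 0. Output: "PACPMPACPMPACP"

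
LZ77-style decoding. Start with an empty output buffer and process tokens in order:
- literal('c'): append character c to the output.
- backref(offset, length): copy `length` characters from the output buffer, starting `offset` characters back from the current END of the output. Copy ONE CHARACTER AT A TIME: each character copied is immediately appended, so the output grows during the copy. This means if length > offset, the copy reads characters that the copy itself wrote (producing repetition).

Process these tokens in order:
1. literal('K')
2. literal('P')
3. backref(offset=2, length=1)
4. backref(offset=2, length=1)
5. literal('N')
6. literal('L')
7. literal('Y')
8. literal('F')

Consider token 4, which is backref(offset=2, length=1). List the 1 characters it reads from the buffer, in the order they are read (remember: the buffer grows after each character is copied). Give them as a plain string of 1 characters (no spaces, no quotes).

Token 1: literal('K'). Output: "K"
Token 2: literal('P'). Output: "KP"
Token 3: backref(off=2, len=1). Copied 'K' from pos 0. Output: "KPK"
Token 4: backref(off=2, len=1). Buffer before: "KPK" (len 3)
  byte 1: read out[1]='P', append. Buffer now: "KPKP"

Answer: P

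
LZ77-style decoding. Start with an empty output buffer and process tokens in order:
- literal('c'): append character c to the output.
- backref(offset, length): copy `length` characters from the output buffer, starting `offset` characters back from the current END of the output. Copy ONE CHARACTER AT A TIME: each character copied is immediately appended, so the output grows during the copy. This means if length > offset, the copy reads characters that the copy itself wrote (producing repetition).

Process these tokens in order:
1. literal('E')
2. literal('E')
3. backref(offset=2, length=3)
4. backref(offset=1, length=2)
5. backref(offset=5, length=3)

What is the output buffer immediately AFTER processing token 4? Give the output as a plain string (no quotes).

Token 1: literal('E'). Output: "E"
Token 2: literal('E'). Output: "EE"
Token 3: backref(off=2, len=3) (overlapping!). Copied 'EEE' from pos 0. Output: "EEEEE"
Token 4: backref(off=1, len=2) (overlapping!). Copied 'EE' from pos 4. Output: "EEEEEEE"

Answer: EEEEEEE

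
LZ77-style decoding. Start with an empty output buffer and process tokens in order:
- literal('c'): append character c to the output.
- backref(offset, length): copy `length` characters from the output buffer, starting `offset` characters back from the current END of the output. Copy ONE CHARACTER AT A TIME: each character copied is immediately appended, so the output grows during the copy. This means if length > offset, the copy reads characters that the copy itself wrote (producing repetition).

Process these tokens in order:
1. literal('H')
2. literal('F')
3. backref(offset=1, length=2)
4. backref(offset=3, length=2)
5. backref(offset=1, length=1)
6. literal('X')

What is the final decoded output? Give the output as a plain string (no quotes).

Token 1: literal('H'). Output: "H"
Token 2: literal('F'). Output: "HF"
Token 3: backref(off=1, len=2) (overlapping!). Copied 'FF' from pos 1. Output: "HFFF"
Token 4: backref(off=3, len=2). Copied 'FF' from pos 1. Output: "HFFFFF"
Token 5: backref(off=1, len=1). Copied 'F' from pos 5. Output: "HFFFFFF"
Token 6: literal('X'). Output: "HFFFFFFX"

Answer: HFFFFFFX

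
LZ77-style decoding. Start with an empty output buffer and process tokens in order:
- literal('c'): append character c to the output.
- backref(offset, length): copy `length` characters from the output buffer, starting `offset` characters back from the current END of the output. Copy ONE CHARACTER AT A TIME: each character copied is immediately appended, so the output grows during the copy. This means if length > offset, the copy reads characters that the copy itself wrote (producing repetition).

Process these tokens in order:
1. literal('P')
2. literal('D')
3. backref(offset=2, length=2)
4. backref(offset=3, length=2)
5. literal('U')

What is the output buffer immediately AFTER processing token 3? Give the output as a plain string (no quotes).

Answer: PDPD

Derivation:
Token 1: literal('P'). Output: "P"
Token 2: literal('D'). Output: "PD"
Token 3: backref(off=2, len=2). Copied 'PD' from pos 0. Output: "PDPD"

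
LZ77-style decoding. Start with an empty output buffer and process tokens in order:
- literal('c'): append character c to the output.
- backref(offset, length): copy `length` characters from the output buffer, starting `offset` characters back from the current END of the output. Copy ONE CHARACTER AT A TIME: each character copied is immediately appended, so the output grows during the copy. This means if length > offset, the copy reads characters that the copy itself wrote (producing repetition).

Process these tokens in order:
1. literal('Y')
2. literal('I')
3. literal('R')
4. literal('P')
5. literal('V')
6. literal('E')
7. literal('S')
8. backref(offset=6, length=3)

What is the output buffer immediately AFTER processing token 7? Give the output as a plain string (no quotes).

Token 1: literal('Y'). Output: "Y"
Token 2: literal('I'). Output: "YI"
Token 3: literal('R'). Output: "YIR"
Token 4: literal('P'). Output: "YIRP"
Token 5: literal('V'). Output: "YIRPV"
Token 6: literal('E'). Output: "YIRPVE"
Token 7: literal('S'). Output: "YIRPVES"

Answer: YIRPVES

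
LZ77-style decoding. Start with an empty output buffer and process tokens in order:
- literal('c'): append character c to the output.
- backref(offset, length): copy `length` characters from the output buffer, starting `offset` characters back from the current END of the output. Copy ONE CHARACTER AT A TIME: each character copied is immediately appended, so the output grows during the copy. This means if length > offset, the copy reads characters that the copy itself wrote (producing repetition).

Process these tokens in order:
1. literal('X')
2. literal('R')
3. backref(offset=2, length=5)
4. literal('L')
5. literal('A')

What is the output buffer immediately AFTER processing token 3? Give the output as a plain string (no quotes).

Token 1: literal('X'). Output: "X"
Token 2: literal('R'). Output: "XR"
Token 3: backref(off=2, len=5) (overlapping!). Copied 'XRXRX' from pos 0. Output: "XRXRXRX"

Answer: XRXRXRX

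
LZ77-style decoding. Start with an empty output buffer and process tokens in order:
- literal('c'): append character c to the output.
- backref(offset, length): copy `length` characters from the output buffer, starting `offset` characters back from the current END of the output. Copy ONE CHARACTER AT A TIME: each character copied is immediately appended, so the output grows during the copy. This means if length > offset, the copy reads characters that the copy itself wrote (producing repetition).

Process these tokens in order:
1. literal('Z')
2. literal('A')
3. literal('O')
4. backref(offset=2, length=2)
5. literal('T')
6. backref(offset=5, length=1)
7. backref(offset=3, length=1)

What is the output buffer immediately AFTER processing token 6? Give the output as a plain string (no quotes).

Token 1: literal('Z'). Output: "Z"
Token 2: literal('A'). Output: "ZA"
Token 3: literal('O'). Output: "ZAO"
Token 4: backref(off=2, len=2). Copied 'AO' from pos 1. Output: "ZAOAO"
Token 5: literal('T'). Output: "ZAOAOT"
Token 6: backref(off=5, len=1). Copied 'A' from pos 1. Output: "ZAOAOTA"

Answer: ZAOAOTA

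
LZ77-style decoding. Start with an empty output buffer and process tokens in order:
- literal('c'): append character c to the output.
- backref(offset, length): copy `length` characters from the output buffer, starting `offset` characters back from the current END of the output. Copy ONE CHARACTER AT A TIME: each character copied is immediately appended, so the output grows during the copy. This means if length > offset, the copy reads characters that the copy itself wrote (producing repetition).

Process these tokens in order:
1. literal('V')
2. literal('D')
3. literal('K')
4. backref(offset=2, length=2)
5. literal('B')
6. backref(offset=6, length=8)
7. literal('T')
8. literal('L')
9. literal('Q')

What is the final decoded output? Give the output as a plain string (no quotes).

Answer: VDKDKBVDKDKBVDTLQ

Derivation:
Token 1: literal('V'). Output: "V"
Token 2: literal('D'). Output: "VD"
Token 3: literal('K'). Output: "VDK"
Token 4: backref(off=2, len=2). Copied 'DK' from pos 1. Output: "VDKDK"
Token 5: literal('B'). Output: "VDKDKB"
Token 6: backref(off=6, len=8) (overlapping!). Copied 'VDKDKBVD' from pos 0. Output: "VDKDKBVDKDKBVD"
Token 7: literal('T'). Output: "VDKDKBVDKDKBVDT"
Token 8: literal('L'). Output: "VDKDKBVDKDKBVDTL"
Token 9: literal('Q'). Output: "VDKDKBVDKDKBVDTLQ"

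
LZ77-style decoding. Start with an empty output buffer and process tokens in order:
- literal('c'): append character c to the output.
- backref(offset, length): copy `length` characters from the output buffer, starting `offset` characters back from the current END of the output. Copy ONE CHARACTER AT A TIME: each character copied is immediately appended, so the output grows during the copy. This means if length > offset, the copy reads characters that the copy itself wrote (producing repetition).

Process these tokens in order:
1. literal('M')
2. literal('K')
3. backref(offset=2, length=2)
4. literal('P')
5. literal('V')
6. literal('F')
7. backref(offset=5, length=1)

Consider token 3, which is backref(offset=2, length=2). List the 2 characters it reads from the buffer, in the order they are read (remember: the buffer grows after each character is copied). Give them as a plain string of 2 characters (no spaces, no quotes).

Answer: MK

Derivation:
Token 1: literal('M'). Output: "M"
Token 2: literal('K'). Output: "MK"
Token 3: backref(off=2, len=2). Buffer before: "MK" (len 2)
  byte 1: read out[0]='M', append. Buffer now: "MKM"
  byte 2: read out[1]='K', append. Buffer now: "MKMK"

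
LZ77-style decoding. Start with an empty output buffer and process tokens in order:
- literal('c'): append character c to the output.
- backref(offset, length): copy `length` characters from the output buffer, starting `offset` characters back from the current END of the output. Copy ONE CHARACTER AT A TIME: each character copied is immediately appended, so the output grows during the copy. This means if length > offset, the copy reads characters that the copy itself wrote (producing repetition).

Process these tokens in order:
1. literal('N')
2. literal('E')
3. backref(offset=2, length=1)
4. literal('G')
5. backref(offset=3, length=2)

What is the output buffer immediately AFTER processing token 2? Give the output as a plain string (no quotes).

Answer: NE

Derivation:
Token 1: literal('N'). Output: "N"
Token 2: literal('E'). Output: "NE"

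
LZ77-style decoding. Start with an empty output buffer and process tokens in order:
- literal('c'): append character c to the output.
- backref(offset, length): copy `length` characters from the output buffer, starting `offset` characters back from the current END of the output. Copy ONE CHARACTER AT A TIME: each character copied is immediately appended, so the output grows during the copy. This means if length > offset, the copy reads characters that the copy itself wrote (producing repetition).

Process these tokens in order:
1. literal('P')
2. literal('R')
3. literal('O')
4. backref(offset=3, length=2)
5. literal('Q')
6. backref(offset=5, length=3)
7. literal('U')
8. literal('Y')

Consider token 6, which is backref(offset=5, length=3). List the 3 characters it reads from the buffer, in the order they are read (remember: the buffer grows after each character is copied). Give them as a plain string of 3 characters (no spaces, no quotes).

Answer: ROP

Derivation:
Token 1: literal('P'). Output: "P"
Token 2: literal('R'). Output: "PR"
Token 3: literal('O'). Output: "PRO"
Token 4: backref(off=3, len=2). Copied 'PR' from pos 0. Output: "PROPR"
Token 5: literal('Q'). Output: "PROPRQ"
Token 6: backref(off=5, len=3). Buffer before: "PROPRQ" (len 6)
  byte 1: read out[1]='R', append. Buffer now: "PROPRQR"
  byte 2: read out[2]='O', append. Buffer now: "PROPRQRO"
  byte 3: read out[3]='P', append. Buffer now: "PROPRQROP"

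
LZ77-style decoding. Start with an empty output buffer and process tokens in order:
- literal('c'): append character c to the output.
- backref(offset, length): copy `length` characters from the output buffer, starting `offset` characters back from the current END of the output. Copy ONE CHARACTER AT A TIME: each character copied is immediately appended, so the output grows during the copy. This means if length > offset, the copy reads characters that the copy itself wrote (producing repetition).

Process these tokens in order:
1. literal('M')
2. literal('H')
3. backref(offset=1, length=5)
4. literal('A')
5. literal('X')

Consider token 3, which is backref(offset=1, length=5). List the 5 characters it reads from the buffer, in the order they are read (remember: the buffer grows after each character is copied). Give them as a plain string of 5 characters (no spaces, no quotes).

Token 1: literal('M'). Output: "M"
Token 2: literal('H'). Output: "MH"
Token 3: backref(off=1, len=5). Buffer before: "MH" (len 2)
  byte 1: read out[1]='H', append. Buffer now: "MHH"
  byte 2: read out[2]='H', append. Buffer now: "MHHH"
  byte 3: read out[3]='H', append. Buffer now: "MHHHH"
  byte 4: read out[4]='H', append. Buffer now: "MHHHHH"
  byte 5: read out[5]='H', append. Buffer now: "MHHHHHH"

Answer: HHHHH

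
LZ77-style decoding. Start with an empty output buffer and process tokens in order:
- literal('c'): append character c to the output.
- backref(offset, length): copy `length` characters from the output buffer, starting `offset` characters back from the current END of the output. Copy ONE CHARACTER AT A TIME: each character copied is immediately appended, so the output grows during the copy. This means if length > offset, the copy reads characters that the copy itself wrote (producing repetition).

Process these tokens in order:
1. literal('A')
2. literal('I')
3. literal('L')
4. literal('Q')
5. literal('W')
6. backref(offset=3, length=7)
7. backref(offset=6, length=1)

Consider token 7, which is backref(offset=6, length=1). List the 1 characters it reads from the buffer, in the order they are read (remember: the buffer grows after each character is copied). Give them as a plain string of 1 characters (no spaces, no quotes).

Answer: Q

Derivation:
Token 1: literal('A'). Output: "A"
Token 2: literal('I'). Output: "AI"
Token 3: literal('L'). Output: "AIL"
Token 4: literal('Q'). Output: "AILQ"
Token 5: literal('W'). Output: "AILQW"
Token 6: backref(off=3, len=7) (overlapping!). Copied 'LQWLQWL' from pos 2. Output: "AILQWLQWLQWL"
Token 7: backref(off=6, len=1). Buffer before: "AILQWLQWLQWL" (len 12)
  byte 1: read out[6]='Q', append. Buffer now: "AILQWLQWLQWLQ"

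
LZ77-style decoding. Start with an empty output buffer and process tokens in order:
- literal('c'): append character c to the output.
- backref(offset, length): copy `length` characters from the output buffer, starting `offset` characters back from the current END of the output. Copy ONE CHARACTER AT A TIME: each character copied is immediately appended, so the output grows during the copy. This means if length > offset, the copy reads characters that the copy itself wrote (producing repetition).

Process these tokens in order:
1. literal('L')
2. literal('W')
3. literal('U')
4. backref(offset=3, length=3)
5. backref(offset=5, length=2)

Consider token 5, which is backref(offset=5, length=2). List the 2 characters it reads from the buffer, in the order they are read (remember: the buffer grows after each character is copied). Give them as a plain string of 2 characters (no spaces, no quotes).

Token 1: literal('L'). Output: "L"
Token 2: literal('W'). Output: "LW"
Token 3: literal('U'). Output: "LWU"
Token 4: backref(off=3, len=3). Copied 'LWU' from pos 0. Output: "LWULWU"
Token 5: backref(off=5, len=2). Buffer before: "LWULWU" (len 6)
  byte 1: read out[1]='W', append. Buffer now: "LWULWUW"
  byte 2: read out[2]='U', append. Buffer now: "LWULWUWU"

Answer: WU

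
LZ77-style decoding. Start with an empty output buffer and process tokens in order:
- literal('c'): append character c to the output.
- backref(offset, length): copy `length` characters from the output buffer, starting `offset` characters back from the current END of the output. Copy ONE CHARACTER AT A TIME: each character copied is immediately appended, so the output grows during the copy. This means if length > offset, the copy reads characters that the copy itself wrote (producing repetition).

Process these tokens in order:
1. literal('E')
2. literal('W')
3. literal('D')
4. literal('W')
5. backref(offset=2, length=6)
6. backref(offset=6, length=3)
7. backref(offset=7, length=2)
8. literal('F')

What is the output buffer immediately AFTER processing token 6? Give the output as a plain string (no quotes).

Answer: EWDWDWDWDWDWD

Derivation:
Token 1: literal('E'). Output: "E"
Token 2: literal('W'). Output: "EW"
Token 3: literal('D'). Output: "EWD"
Token 4: literal('W'). Output: "EWDW"
Token 5: backref(off=2, len=6) (overlapping!). Copied 'DWDWDW' from pos 2. Output: "EWDWDWDWDW"
Token 6: backref(off=6, len=3). Copied 'DWD' from pos 4. Output: "EWDWDWDWDWDWD"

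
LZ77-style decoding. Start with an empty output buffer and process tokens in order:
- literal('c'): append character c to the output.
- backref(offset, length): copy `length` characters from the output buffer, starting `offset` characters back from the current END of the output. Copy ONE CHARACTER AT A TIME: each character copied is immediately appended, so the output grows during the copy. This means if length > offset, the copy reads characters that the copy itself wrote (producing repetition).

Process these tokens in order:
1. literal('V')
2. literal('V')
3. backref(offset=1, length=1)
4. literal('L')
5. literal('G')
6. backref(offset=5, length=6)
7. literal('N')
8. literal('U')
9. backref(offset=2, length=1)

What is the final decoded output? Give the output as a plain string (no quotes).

Token 1: literal('V'). Output: "V"
Token 2: literal('V'). Output: "VV"
Token 3: backref(off=1, len=1). Copied 'V' from pos 1. Output: "VVV"
Token 4: literal('L'). Output: "VVVL"
Token 5: literal('G'). Output: "VVVLG"
Token 6: backref(off=5, len=6) (overlapping!). Copied 'VVVLGV' from pos 0. Output: "VVVLGVVVLGV"
Token 7: literal('N'). Output: "VVVLGVVVLGVN"
Token 8: literal('U'). Output: "VVVLGVVVLGVNU"
Token 9: backref(off=2, len=1). Copied 'N' from pos 11. Output: "VVVLGVVVLGVNUN"

Answer: VVVLGVVVLGVNUN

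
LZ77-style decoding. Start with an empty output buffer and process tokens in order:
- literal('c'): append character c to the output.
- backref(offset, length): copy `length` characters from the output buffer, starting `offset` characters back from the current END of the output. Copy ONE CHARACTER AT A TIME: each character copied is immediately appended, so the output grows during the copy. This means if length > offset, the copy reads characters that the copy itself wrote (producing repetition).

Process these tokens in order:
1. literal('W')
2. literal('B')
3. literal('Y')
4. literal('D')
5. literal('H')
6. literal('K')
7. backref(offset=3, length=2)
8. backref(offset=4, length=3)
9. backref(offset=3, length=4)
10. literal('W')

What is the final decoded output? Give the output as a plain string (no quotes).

Token 1: literal('W'). Output: "W"
Token 2: literal('B'). Output: "WB"
Token 3: literal('Y'). Output: "WBY"
Token 4: literal('D'). Output: "WBYD"
Token 5: literal('H'). Output: "WBYDH"
Token 6: literal('K'). Output: "WBYDHK"
Token 7: backref(off=3, len=2). Copied 'DH' from pos 3. Output: "WBYDHKDH"
Token 8: backref(off=4, len=3). Copied 'HKD' from pos 4. Output: "WBYDHKDHHKD"
Token 9: backref(off=3, len=4) (overlapping!). Copied 'HKDH' from pos 8. Output: "WBYDHKDHHKDHKDH"
Token 10: literal('W'). Output: "WBYDHKDHHKDHKDHW"

Answer: WBYDHKDHHKDHKDHW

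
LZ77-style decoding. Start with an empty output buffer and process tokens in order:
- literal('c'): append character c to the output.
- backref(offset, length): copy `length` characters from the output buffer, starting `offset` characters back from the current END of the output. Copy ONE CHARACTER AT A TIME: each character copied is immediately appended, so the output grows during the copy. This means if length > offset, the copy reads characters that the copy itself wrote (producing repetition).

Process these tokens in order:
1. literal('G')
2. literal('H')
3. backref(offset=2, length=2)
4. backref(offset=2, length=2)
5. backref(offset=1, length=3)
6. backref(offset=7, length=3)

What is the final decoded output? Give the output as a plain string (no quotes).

Token 1: literal('G'). Output: "G"
Token 2: literal('H'). Output: "GH"
Token 3: backref(off=2, len=2). Copied 'GH' from pos 0. Output: "GHGH"
Token 4: backref(off=2, len=2). Copied 'GH' from pos 2. Output: "GHGHGH"
Token 5: backref(off=1, len=3) (overlapping!). Copied 'HHH' from pos 5. Output: "GHGHGHHHH"
Token 6: backref(off=7, len=3). Copied 'GHG' from pos 2. Output: "GHGHGHHHHGHG"

Answer: GHGHGHHHHGHG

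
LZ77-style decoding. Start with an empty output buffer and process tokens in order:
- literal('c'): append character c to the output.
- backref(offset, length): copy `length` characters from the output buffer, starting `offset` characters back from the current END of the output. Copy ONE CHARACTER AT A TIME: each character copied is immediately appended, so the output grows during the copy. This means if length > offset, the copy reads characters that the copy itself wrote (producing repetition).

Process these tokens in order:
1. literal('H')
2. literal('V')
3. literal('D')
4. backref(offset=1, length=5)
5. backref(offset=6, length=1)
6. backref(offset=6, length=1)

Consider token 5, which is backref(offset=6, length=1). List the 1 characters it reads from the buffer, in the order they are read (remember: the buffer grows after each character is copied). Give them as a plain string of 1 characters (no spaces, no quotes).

Token 1: literal('H'). Output: "H"
Token 2: literal('V'). Output: "HV"
Token 3: literal('D'). Output: "HVD"
Token 4: backref(off=1, len=5) (overlapping!). Copied 'DDDDD' from pos 2. Output: "HVDDDDDD"
Token 5: backref(off=6, len=1). Buffer before: "HVDDDDDD" (len 8)
  byte 1: read out[2]='D', append. Buffer now: "HVDDDDDDD"

Answer: D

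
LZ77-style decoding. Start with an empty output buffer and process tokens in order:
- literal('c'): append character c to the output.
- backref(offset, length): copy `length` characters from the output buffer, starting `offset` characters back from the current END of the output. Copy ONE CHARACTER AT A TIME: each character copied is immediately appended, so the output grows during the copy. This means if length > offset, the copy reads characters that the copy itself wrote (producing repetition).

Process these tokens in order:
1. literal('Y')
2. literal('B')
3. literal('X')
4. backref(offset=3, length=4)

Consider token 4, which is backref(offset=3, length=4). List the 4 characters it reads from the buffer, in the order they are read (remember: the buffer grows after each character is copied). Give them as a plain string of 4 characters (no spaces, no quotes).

Token 1: literal('Y'). Output: "Y"
Token 2: literal('B'). Output: "YB"
Token 3: literal('X'). Output: "YBX"
Token 4: backref(off=3, len=4). Buffer before: "YBX" (len 3)
  byte 1: read out[0]='Y', append. Buffer now: "YBXY"
  byte 2: read out[1]='B', append. Buffer now: "YBXYB"
  byte 3: read out[2]='X', append. Buffer now: "YBXYBX"
  byte 4: read out[3]='Y', append. Buffer now: "YBXYBXY"

Answer: YBXY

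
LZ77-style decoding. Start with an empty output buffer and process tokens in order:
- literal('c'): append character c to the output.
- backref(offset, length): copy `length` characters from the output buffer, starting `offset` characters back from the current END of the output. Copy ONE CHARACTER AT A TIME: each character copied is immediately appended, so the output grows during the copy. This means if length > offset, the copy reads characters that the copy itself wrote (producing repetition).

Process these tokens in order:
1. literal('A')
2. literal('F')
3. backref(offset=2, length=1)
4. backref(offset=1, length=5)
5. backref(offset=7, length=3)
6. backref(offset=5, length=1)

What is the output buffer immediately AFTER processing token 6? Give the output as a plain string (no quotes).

Answer: AFAAAAAAFAAA

Derivation:
Token 1: literal('A'). Output: "A"
Token 2: literal('F'). Output: "AF"
Token 3: backref(off=2, len=1). Copied 'A' from pos 0. Output: "AFA"
Token 4: backref(off=1, len=5) (overlapping!). Copied 'AAAAA' from pos 2. Output: "AFAAAAAA"
Token 5: backref(off=7, len=3). Copied 'FAA' from pos 1. Output: "AFAAAAAAFAA"
Token 6: backref(off=5, len=1). Copied 'A' from pos 6. Output: "AFAAAAAAFAAA"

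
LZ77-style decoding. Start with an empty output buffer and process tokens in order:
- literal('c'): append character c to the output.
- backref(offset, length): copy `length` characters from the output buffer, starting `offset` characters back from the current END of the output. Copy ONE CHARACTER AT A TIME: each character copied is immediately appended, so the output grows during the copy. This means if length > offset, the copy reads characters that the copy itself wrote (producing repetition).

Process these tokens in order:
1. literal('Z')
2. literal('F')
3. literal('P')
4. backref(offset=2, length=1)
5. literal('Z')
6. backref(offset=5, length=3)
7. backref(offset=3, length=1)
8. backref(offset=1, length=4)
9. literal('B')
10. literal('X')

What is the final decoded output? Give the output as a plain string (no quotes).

Answer: ZFPFZZFPZZZZZBX

Derivation:
Token 1: literal('Z'). Output: "Z"
Token 2: literal('F'). Output: "ZF"
Token 3: literal('P'). Output: "ZFP"
Token 4: backref(off=2, len=1). Copied 'F' from pos 1. Output: "ZFPF"
Token 5: literal('Z'). Output: "ZFPFZ"
Token 6: backref(off=5, len=3). Copied 'ZFP' from pos 0. Output: "ZFPFZZFP"
Token 7: backref(off=3, len=1). Copied 'Z' from pos 5. Output: "ZFPFZZFPZ"
Token 8: backref(off=1, len=4) (overlapping!). Copied 'ZZZZ' from pos 8. Output: "ZFPFZZFPZZZZZ"
Token 9: literal('B'). Output: "ZFPFZZFPZZZZZB"
Token 10: literal('X'). Output: "ZFPFZZFPZZZZZBX"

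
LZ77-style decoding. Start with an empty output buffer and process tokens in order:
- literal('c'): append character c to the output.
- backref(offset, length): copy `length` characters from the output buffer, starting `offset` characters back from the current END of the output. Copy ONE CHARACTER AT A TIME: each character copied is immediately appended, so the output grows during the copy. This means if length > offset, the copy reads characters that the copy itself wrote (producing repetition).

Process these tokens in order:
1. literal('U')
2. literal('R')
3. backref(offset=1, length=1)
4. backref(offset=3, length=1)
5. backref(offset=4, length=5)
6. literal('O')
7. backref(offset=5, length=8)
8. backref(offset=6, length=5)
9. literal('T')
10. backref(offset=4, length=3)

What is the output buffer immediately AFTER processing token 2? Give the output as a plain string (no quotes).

Answer: UR

Derivation:
Token 1: literal('U'). Output: "U"
Token 2: literal('R'). Output: "UR"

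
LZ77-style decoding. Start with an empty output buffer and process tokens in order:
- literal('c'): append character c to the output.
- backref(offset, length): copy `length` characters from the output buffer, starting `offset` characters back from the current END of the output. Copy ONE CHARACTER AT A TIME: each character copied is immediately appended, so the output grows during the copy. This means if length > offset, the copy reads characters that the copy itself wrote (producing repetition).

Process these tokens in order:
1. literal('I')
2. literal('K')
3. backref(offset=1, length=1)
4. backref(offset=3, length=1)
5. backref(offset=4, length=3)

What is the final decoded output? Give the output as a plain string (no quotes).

Answer: IKKIIKK

Derivation:
Token 1: literal('I'). Output: "I"
Token 2: literal('K'). Output: "IK"
Token 3: backref(off=1, len=1). Copied 'K' from pos 1. Output: "IKK"
Token 4: backref(off=3, len=1). Copied 'I' from pos 0. Output: "IKKI"
Token 5: backref(off=4, len=3). Copied 'IKK' from pos 0. Output: "IKKIIKK"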